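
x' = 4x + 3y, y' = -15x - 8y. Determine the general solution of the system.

x(t) = -C_1e^(-2t)cos(3t) - C_2e^(-2t)sin(3t), y(t) = C_1e^(-2t)sin(3t) + 2C_1e^(-2t)cos(3t) + 2C_2e^(-2t)sin(3t) - C_2e^(-2t)cos(3t)

Coefficient matrix A = [[4, 3], [-15, -8]].
Characteristic polynomial det(A - λI) = λ^2 + 4λ + 13 = 0.
Eigenvalues λ = -2 ± 3i (complex conjugate pair).
For λ=-2+3i: an eigenvector is (-1,2) - i(0,1) = (-1, 2 - i).
A real fundamental pair from Re and Im of e^((-2+3i)t)v: X_1 = e^(-2t)(cos(3t)·(-1,2) + sin(3t)·(0,1)), X_2 = e^(-2t)(sin(3t)·(-1,2) - cos(3t)·(0,1)).
General solution: C_1X_1 + C_2X_2.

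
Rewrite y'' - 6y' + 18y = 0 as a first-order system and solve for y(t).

Let x_1 = y, x_2 = y'. Then x_1' = x_2 and x_2' = -18x_1 + 6x_2.
A = [[0,1],[-18,6]]; det(A-λI) = λ^2 - 6λ + 18.
Eigenvalues λ = 3 ± 3i.

y(t) = c_1e^(3t)cos(3t) + c_2e^(3t)sin(3t)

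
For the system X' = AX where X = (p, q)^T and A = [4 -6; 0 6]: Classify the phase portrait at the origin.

unstable node

A = [[4,-6],[0,6]]; det(A-λI) = λ^2 - 10λ + 24.
λ = 6, 4: both positive.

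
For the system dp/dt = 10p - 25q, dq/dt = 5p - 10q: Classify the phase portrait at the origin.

A = [[10,-25],[5,-10]]; det(A-λI) = λ^2 + 25.
λ = 0 ± 5i: zero real part.

center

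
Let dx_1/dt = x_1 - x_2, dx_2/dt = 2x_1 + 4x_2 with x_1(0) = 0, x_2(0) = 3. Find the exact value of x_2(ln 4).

A = [[1,-1],[2,4]]; eigenvalues λ = 3, 2.
Eigenvectors: (-1,2) for λ=3, (-1,1) for λ=2.
From the initial condition, c_1 = 3, c_2 = -3.
x_2(ln 4) = (3)(4^3)(2) + (-3)(4^2)(1) = 336.

336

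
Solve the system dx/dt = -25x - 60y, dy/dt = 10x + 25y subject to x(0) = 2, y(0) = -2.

x(t) = 8e^(5t) - 6e^(-5t), y(t) = -4e^(5t) + 2e^(-5t)

Coefficient matrix A = [[-25, -60], [10, 25]].
Characteristic polynomial det(A - λI) = λ^2 - 25 = 0.
Eigenvalues λ = -5, 5.
For λ=-5: (A-λI) row 1 is [-20, -60], so an eigenvector is (-3, 1).
For λ=5: (A-λI) row 1 is [-30, -60], so an eigenvector is (2, -1).
General solution: K_1e^(-5t)(-3,1) + K_2e^(5t)(2,-1).
Applying x(0)=2, y(0)=-2 gives K_1=2, K_2=4.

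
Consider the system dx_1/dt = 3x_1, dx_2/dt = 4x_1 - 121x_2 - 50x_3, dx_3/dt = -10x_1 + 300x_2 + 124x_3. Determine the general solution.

x_1(t) = K_1e^(3t), x_2(t) = -4K_1e^(3t) + 5K_2e^(-t) - 2K_3e^(4t), x_3(t) = 10K_1e^(3t) - 12K_2e^(-t) + 5K_3e^(4t)

Coefficient matrix A = [[3, 0, 0], [4, -121, -50], [-10, 300, 124]].
det(A - λI) = 0 gives eigenvalues λ = 3, -1, 4.
For λ=3: eigenvector (1,-4,10).
For λ=-1: eigenvector (0,5,-12).
For λ=4: eigenvector (0,-2,5).
General solution: K_1e^(3t)(1,-4,10) + K_2e^(-t)(0,5,-12) + K_3e^(4t)(0,-2,5).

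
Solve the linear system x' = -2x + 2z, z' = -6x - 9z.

x(t) = 2c_1e^(-5t) + c_2e^(-6t), z(t) = -3c_1e^(-5t) - 2c_2e^(-6t)

Coefficient matrix A = [[-2, 2], [-6, -9]].
Characteristic polynomial det(A - λI) = λ^2 + 11λ + 30 = 0.
Eigenvalues λ = -5, -6.
For λ=-5: (A-λI) row 1 is [3, 2], so an eigenvector is (2, -3).
For λ=-6: (A-λI) row 1 is [4, 2], so an eigenvector is (1, -2).
General solution: c_1e^(-5t)(2,-3) + c_2e^(-6t)(1,-2).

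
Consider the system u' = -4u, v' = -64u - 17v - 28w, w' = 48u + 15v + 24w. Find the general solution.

u(t) = C_1e^(-4t), v(t) = 8C_1e^(-4t) + 4C_2e^(4t) + 7C_3e^(3t), w(t) = -6C_1e^(-4t) - 3C_2e^(4t) - 5C_3e^(3t)

Coefficient matrix A = [[-4, 0, 0], [-64, -17, -28], [48, 15, 24]].
det(A - λI) = 0 gives eigenvalues λ = -4, 4, 3.
For λ=-4: eigenvector (1,8,-6).
For λ=4: eigenvector (0,4,-3).
For λ=3: eigenvector (0,7,-5).
General solution: C_1e^(-4t)(1,8,-6) + C_2e^(4t)(0,4,-3) + C_3e^(3t)(0,7,-5).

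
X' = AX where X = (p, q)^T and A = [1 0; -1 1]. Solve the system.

Coefficient matrix A = [[1, 0], [-1, 1]].
Characteristic polynomial det(A - λI) = λ^2 - 2λ + 1 = 0.
Single eigenvalue λ = 1 with algebraic multiplicity 2.
Eigenvector v = (0,1); generalized eigenvector w with (A-λI)w=v is (-1,-3).
General solution: e^(t)[K_1·v + K_2·(t·v + w)].

p(t) = -K_2e^(t), q(t) = K_1e^(t) + K_2te^(t) - 3K_2e^(t)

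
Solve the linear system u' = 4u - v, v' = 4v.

Coefficient matrix A = [[4, -1], [0, 4]].
Characteristic polynomial det(A - λI) = λ^2 - 8λ + 16 = 0.
Single eigenvalue λ = 4 with algebraic multiplicity 2.
Eigenvector v = (-1,0); generalized eigenvector w with (A-λI)w=v is (2,1).
General solution: e^(4t)[c_1·v + c_2·(t·v + w)].

u(t) = -c_1e^(4t) - c_2te^(4t) + 2c_2e^(4t), v(t) = c_2e^(4t)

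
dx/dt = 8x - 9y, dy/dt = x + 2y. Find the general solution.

Coefficient matrix A = [[8, -9], [1, 2]].
Characteristic polynomial det(A - λI) = λ^2 - 10λ + 25 = 0.
Single eigenvalue λ = 5 with algebraic multiplicity 2.
Eigenvector v = (3,1); generalized eigenvector w with (A-λI)w=v is (1,0).
General solution: e^(5t)[C_1·v + C_2·(t·v + w)].

x(t) = 3C_1e^(5t) + 3C_2te^(5t) + C_2e^(5t), y(t) = C_1e^(5t) + C_2te^(5t)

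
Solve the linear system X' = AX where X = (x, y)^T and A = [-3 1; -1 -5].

Coefficient matrix A = [[-3, 1], [-1, -5]].
Characteristic polynomial det(A - λI) = λ^2 + 8λ + 16 = 0.
Single eigenvalue λ = -4 with algebraic multiplicity 2.
Eigenvector v = (-1,1); generalized eigenvector w with (A-λI)w=v is (1,-2).
General solution: e^(-4t)[K_1·v + K_2·(t·v + w)].

x(t) = -K_1e^(-4t) - K_2te^(-4t) + K_2e^(-4t), y(t) = K_1e^(-4t) + K_2te^(-4t) - 2K_2e^(-4t)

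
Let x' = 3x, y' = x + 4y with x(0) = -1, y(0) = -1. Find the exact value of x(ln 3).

A = [[3,0],[1,4]]; eigenvalues λ = 3, 4.
Eigenvectors: (1,-1) for λ=3, (0,1) for λ=4.
From the initial condition, c_1 = -1, c_2 = -2.
x(ln 3) = (-1)(3^3)(1) + (-2)(3^4)(0) = -27.

-27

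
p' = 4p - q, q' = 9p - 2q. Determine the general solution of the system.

p(t) = -K_1e^(t) - K_2te^(t), q(t) = -3K_1e^(t) - 3K_2te^(t) + K_2e^(t)

Coefficient matrix A = [[4, -1], [9, -2]].
Characteristic polynomial det(A - λI) = λ^2 - 2λ + 1 = 0.
Single eigenvalue λ = 1 with algebraic multiplicity 2.
Eigenvector v = (-1,-3); generalized eigenvector w with (A-λI)w=v is (0,1).
General solution: e^(t)[K_1·v + K_2·(t·v + w)].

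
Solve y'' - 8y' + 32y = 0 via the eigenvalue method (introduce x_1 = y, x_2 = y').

y(t) = c_1e^(4t)cos(4t) + c_2e^(4t)sin(4t)

Let x_1 = y, x_2 = y'. Then x_1' = x_2 and x_2' = -32x_1 + 8x_2.
A = [[0,1],[-32,8]]; det(A-λI) = λ^2 - 8λ + 32.
Eigenvalues λ = 4 ± 4i.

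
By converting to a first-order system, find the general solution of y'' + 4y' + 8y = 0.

Let x_1 = y, x_2 = y'. Then x_1' = x_2 and x_2' = -8x_1 - 4x_2.
A = [[0,1],[-8,-4]]; det(A-λI) = λ^2 + 4λ + 8.
Eigenvalues λ = -2 ± 2i.

y(t) = K_1e^(-2t)cos(2t) + K_2e^(-2t)sin(2t)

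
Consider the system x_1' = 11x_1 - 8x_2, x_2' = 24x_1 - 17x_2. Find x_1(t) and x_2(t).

Coefficient matrix A = [[11, -8], [24, -17]].
Characteristic polynomial det(A - λI) = λ^2 + 6λ + 5 = 0.
Eigenvalues λ = -1, -5.
For λ=-1: (A-λI) row 1 is [12, -8], so an eigenvector is (2, 3).
For λ=-5: (A-λI) row 1 is [16, -8], so an eigenvector is (-1, -2).
General solution: C_1e^(-t)(2,3) + C_2e^(-5t)(-1,-2).

x_1(t) = 2C_1e^(-t) - C_2e^(-5t), x_2(t) = 3C_1e^(-t) - 2C_2e^(-5t)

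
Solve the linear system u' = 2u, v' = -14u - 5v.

Coefficient matrix A = [[2, 0], [-14, -5]].
Characteristic polynomial det(A - λI) = λ^2 + 3λ - 10 = 0.
Eigenvalues λ = 2, -5.
For λ=2: (A-λI) row 2 is [-14, -7], so an eigenvector is (-1, 2).
For λ=-5: (A-λI) row 1 is [7, 0], so an eigenvector is (0, 1).
General solution: c_1e^(2t)(-1,2) + c_2e^(-5t)(0,1).

u(t) = -c_1e^(2t), v(t) = 2c_1e^(2t) + c_2e^(-5t)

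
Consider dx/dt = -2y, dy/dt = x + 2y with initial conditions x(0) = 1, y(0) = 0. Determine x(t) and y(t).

Coefficient matrix A = [[0, -2], [1, 2]].
Characteristic polynomial det(A - λI) = λ^2 - 2λ + 2 = 0.
Eigenvalues λ = 1 ± i (complex conjugate pair).
For λ=1+i: an eigenvector is (-1,1) - i(-1,0) = (-1 + i, 1).
A real fundamental pair from Re and Im of e^((1+i)t)v: X_1 = e^(t)(cos(t)·(-1,1) + sin(t)·(-1,0)), X_2 = e^(t)(sin(t)·(-1,1) - cos(t)·(-1,0)).
General solution: C_1X_1 + C_2X_2.
Applying x(0)=1, y(0)=0 gives C_1=0, C_2=1.

x(t) = -e^(t)sin(t) + e^(t)cos(t), y(t) = e^(t)sin(t)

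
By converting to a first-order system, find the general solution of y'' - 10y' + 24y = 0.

Let x_1 = y, x_2 = y'. Then x_1' = x_2 and x_2' = -24x_1 + 10x_2.
A = [[0,1],[-24,10]]; det(A-λI) = λ^2 - 10λ + 24.
Eigenvalues λ = 6, 4 with eigenvectors (1,6), (1,4).

y(t) = C_1e^(6t) + C_2e^(4t)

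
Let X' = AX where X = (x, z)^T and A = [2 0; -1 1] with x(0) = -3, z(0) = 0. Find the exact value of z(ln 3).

A = [[2,0],[-1,1]]; eigenvalues λ = 1, 2.
Eigenvectors: (0,1) for λ=1, (1,-1) for λ=2.
From the initial condition, c_1 = -3, c_2 = -3.
z(ln 3) = (-3)(3^1)(1) + (-3)(3^2)(-1) = 18.

18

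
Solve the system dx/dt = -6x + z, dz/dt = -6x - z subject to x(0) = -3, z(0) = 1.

Coefficient matrix A = [[-6, 1], [-6, -1]].
Characteristic polynomial det(A - λI) = λ^2 + 7λ + 12 = 0.
Eigenvalues λ = -3, -4.
For λ=-3: (A-λI) row 1 is [-3, 1], so an eigenvector is (-1, -3).
For λ=-4: (A-λI) row 1 is [-2, 1], so an eigenvector is (1, 2).
General solution: C_1e^(-3t)(-1,-3) + C_2e^(-4t)(1,2).
Applying x(0)=-3, z(0)=1 gives C_1=-7, C_2=-10.

x(t) = 7e^(-3t) - 10e^(-4t), z(t) = 21e^(-3t) - 20e^(-4t)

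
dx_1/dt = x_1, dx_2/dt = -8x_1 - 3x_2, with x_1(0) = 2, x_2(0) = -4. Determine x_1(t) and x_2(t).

Coefficient matrix A = [[1, 0], [-8, -3]].
Characteristic polynomial det(A - λI) = λ^2 + 2λ - 3 = 0.
Eigenvalues λ = -3, 1.
For λ=-3: (A-λI) row 1 is [4, 0], so an eigenvector is (0, -1).
For λ=1: (A-λI) row 2 is [-8, -4], so an eigenvector is (1, -2).
General solution: K_1e^(-3t)(0,-1) + K_2e^(t)(1,-2).
Applying x_1(0)=2, x_2(0)=-4 gives K_1=0, K_2=2.

x_1(t) = 2e^(t), x_2(t) = -4e^(t)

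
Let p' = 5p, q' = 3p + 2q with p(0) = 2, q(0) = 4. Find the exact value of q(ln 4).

A = [[5,0],[3,2]]; eigenvalues λ = 5, 2.
Eigenvectors: (1,1) for λ=5, (0,-1) for λ=2.
From the initial condition, c_1 = 2, c_2 = -2.
q(ln 4) = (2)(4^5)(1) + (-2)(4^2)(-1) = 2080.

2080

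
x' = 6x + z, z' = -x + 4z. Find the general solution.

x(t) = c_1e^(5t) + c_2te^(5t) - c_2e^(5t), z(t) = -c_1e^(5t) - c_2te^(5t) + 2c_2e^(5t)

Coefficient matrix A = [[6, 1], [-1, 4]].
Characteristic polynomial det(A - λI) = λ^2 - 10λ + 25 = 0.
Single eigenvalue λ = 5 with algebraic multiplicity 2.
Eigenvector v = (1,-1); generalized eigenvector w with (A-λI)w=v is (-1,2).
General solution: e^(5t)[c_1·v + c_2·(t·v + w)].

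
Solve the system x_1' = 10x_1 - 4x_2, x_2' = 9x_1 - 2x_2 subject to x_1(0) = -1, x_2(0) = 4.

Coefficient matrix A = [[10, -4], [9, -2]].
Characteristic polynomial det(A - λI) = λ^2 - 8λ + 16 = 0.
Single eigenvalue λ = 4 with algebraic multiplicity 2.
Eigenvector v = (2,3); generalized eigenvector w with (A-λI)w=v is (1,1).
General solution: e^(4t)[c_1·v + c_2·(t·v + w)].
Applying x_1(0)=-1, x_2(0)=4 gives c_1=5, c_2=-11.

x_1(t) = -22te^(4t) - e^(4t), x_2(t) = -33te^(4t) + 4e^(4t)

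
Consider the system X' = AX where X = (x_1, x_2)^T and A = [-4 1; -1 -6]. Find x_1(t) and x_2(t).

x_1(t) = -K_1e^(-5t) - K_2te^(-5t) + 2K_2e^(-5t), x_2(t) = K_1e^(-5t) + K_2te^(-5t) - 3K_2e^(-5t)

Coefficient matrix A = [[-4, 1], [-1, -6]].
Characteristic polynomial det(A - λI) = λ^2 + 10λ + 25 = 0.
Single eigenvalue λ = -5 with algebraic multiplicity 2.
Eigenvector v = (-1,1); generalized eigenvector w with (A-λI)w=v is (2,-3).
General solution: e^(-5t)[K_1·v + K_2·(t·v + w)].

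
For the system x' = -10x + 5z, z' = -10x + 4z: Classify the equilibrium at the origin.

A = [[-10,5],[-10,4]]; det(A-λI) = λ^2 + 6λ + 10.
λ = -3 ± i: negative real part.

stable spiral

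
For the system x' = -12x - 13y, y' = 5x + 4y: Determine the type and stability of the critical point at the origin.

stable spiral

A = [[-12,-13],[5,4]]; det(A-λI) = λ^2 + 8λ + 17.
λ = -4 ± i: negative real part.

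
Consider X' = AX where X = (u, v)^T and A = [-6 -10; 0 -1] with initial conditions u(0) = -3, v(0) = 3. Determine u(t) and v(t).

Coefficient matrix A = [[-6, -10], [0, -1]].
Characteristic polynomial det(A - λI) = λ^2 + 7λ + 6 = 0.
Eigenvalues λ = -1, -6.
For λ=-1: (A-λI) row 1 is [-5, -10], so an eigenvector is (-2, 1).
For λ=-6: (A-λI) row 1 is [0, -10], so an eigenvector is (1, 0).
General solution: C_1e^(-t)(-2,1) + C_2e^(-6t)(1,0).
Applying u(0)=-3, v(0)=3 gives C_1=3, C_2=3.

u(t) = -6e^(-t) + 3e^(-6t), v(t) = 3e^(-t)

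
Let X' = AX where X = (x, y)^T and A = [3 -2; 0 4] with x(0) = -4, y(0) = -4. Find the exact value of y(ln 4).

-1024

A = [[3,-2],[0,4]]; eigenvalues λ = 3, 4.
Eigenvectors: (-1,0) for λ=3, (-2,1) for λ=4.
From the initial condition, c_1 = 12, c_2 = -4.
y(ln 4) = (12)(4^3)(0) + (-4)(4^4)(1) = -1024.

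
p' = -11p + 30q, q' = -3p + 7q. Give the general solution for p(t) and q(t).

p(t) = -K_1e^(-2t)sin(3t) - 3K_1e^(-2t)cos(3t) - 3K_2e^(-2t)sin(3t) + K_2e^(-2t)cos(3t), q(t) = -K_1e^(-2t)cos(3t) - K_2e^(-2t)sin(3t)

Coefficient matrix A = [[-11, 30], [-3, 7]].
Characteristic polynomial det(A - λI) = λ^2 + 4λ + 13 = 0.
Eigenvalues λ = -2 ± 3i (complex conjugate pair).
For λ=-2+3i: an eigenvector is (-3,-1) - i(-1,0) = (-3 + i, -1).
A real fundamental pair from Re and Im of e^((-2+3i)t)v: X_1 = e^(-2t)(cos(3t)·(-3,-1) + sin(3t)·(-1,0)), X_2 = e^(-2t)(sin(3t)·(-3,-1) - cos(3t)·(-1,0)).
General solution: K_1X_1 + K_2X_2.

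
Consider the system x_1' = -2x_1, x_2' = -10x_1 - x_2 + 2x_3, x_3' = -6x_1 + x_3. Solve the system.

x_1(t) = C_3e^(-2t), x_2(t) = C_1e^(t) + C_2e^(-t) + 6C_3e^(-2t), x_3(t) = C_1e^(t) + 2C_3e^(-2t)

Coefficient matrix A = [[-2, 0, 0], [-10, -1, 2], [-6, 0, 1]].
det(A - λI) = 0 gives eigenvalues λ = 1, -1, -2.
For λ=1: eigenvector (0,1,1).
For λ=-1: eigenvector (0,1,0).
For λ=-2: eigenvector (1,6,2).
General solution: C_1e^(t)(0,1,1) + C_2e^(-t)(0,1,0) + C_3e^(-2t)(1,6,2).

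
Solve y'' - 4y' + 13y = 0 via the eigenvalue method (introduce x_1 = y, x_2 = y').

Let x_1 = y, x_2 = y'. Then x_1' = x_2 and x_2' = -13x_1 + 4x_2.
A = [[0,1],[-13,4]]; det(A-λI) = λ^2 - 4λ + 13.
Eigenvalues λ = 2 ± 3i.

y(t) = c_1e^(2t)cos(3t) + c_2e^(2t)sin(3t)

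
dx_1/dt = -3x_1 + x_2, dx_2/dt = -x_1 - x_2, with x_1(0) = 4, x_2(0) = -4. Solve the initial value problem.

Coefficient matrix A = [[-3, 1], [-1, -1]].
Characteristic polynomial det(A - λI) = λ^2 + 4λ + 4 = 0.
Single eigenvalue λ = -2 with algebraic multiplicity 2.
Eigenvector v = (1,1); generalized eigenvector w with (A-λI)w=v is (-2,-1).
General solution: e^(-2t)[c_1·v + c_2·(t·v + w)].
Applying x_1(0)=4, x_2(0)=-4 gives c_1=-12, c_2=-8.

x_1(t) = -8te^(-2t) + 4e^(-2t), x_2(t) = -8te^(-2t) - 4e^(-2t)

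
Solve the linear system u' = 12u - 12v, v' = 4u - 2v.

Coefficient matrix A = [[12, -12], [4, -2]].
Characteristic polynomial det(A - λI) = λ^2 - 10λ + 24 = 0.
Eigenvalues λ = 6, 4.
For λ=6: (A-λI) row 1 is [6, -12], so an eigenvector is (-2, -1).
For λ=4: (A-λI) row 1 is [8, -12], so an eigenvector is (3, 2).
General solution: c_1e^(6t)(-2,-1) + c_2e^(4t)(3,2).

u(t) = -2c_1e^(6t) + 3c_2e^(4t), v(t) = -c_1e^(6t) + 2c_2e^(4t)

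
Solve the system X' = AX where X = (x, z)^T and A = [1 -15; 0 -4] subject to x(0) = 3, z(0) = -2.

x(t) = 9e^(t) - 6e^(-4t), z(t) = -2e^(-4t)

Coefficient matrix A = [[1, -15], [0, -4]].
Characteristic polynomial det(A - λI) = λ^2 + 3λ - 4 = 0.
Eigenvalues λ = 1, -4.
For λ=1: (A-λI) row 1 is [0, -15], so an eigenvector is (1, 0).
For λ=-4: (A-λI) row 1 is [5, -15], so an eigenvector is (3, 1).
General solution: c_1e^(t)(1,0) + c_2e^(-4t)(3,1).
Applying x(0)=3, z(0)=-2 gives c_1=9, c_2=-2.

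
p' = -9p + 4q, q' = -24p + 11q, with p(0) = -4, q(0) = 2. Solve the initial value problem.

p(t) = 10e^(3t) - 14e^(-t), q(t) = 30e^(3t) - 28e^(-t)

Coefficient matrix A = [[-9, 4], [-24, 11]].
Characteristic polynomial det(A - λI) = λ^2 - 2λ - 3 = 0.
Eigenvalues λ = 3, -1.
For λ=3: (A-λI) row 1 is [-12, 4], so an eigenvector is (1, 3).
For λ=-1: (A-λI) row 1 is [-8, 4], so an eigenvector is (1, 2).
General solution: C_1e^(3t)(1,3) + C_2e^(-t)(1,2).
Applying p(0)=-4, q(0)=2 gives C_1=10, C_2=-14.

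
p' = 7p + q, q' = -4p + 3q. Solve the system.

Coefficient matrix A = [[7, 1], [-4, 3]].
Characteristic polynomial det(A - λI) = λ^2 - 10λ + 25 = 0.
Single eigenvalue λ = 5 with algebraic multiplicity 2.
Eigenvector v = (-1,2); generalized eigenvector w with (A-λI)w=v is (-2,3).
General solution: e^(5t)[C_1·v + C_2·(t·v + w)].

p(t) = -C_1e^(5t) - C_2te^(5t) - 2C_2e^(5t), q(t) = 2C_1e^(5t) + 2C_2te^(5t) + 3C_2e^(5t)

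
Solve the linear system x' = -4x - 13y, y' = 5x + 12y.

Coefficient matrix A = [[-4, -13], [5, 12]].
Characteristic polynomial det(A - λI) = λ^2 - 8λ + 17 = 0.
Eigenvalues λ = 4 ± i (complex conjugate pair).
For λ=4+i: an eigenvector is (-3,2) - i(-2,1) = (-3 + 2i, 2 - i).
A real fundamental pair from Re and Im of e^((4+i)t)v: X_1 = e^(4t)(cos(t)·(-3,2) + sin(t)·(-2,1)), X_2 = e^(4t)(sin(t)·(-3,2) - cos(t)·(-2,1)).
General solution: K_1X_1 + K_2X_2.

x(t) = -2K_1e^(4t)sin(t) - 3K_1e^(4t)cos(t) - 3K_2e^(4t)sin(t) + 2K_2e^(4t)cos(t), y(t) = K_1e^(4t)sin(t) + 2K_1e^(4t)cos(t) + 2K_2e^(4t)sin(t) - K_2e^(4t)cos(t)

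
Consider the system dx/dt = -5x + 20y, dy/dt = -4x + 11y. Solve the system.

x(t) = -2c_1e^(3t)sin(4t) + c_1e^(3t)cos(4t) + c_2e^(3t)sin(4t) + 2c_2e^(3t)cos(4t), y(t) = -c_1e^(3t)sin(4t) + c_2e^(3t)cos(4t)

Coefficient matrix A = [[-5, 20], [-4, 11]].
Characteristic polynomial det(A - λI) = λ^2 - 6λ + 25 = 0.
Eigenvalues λ = 3 ± 4i (complex conjugate pair).
For λ=3+4i: an eigenvector is (1,0) - i(-2,-1) = (1 + 2i, 0 + i).
A real fundamental pair from Re and Im of e^((3+4i)t)v: X_1 = e^(3t)(cos(4t)·(1,0) + sin(4t)·(-2,-1)), X_2 = e^(3t)(sin(4t)·(1,0) - cos(4t)·(-2,-1)).
General solution: c_1X_1 + c_2X_2.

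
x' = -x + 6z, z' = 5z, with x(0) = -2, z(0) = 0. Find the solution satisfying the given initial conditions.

Coefficient matrix A = [[-1, 6], [0, 5]].
Characteristic polynomial det(A - λI) = λ^2 - 4λ - 5 = 0.
Eigenvalues λ = 5, -1.
For λ=5: (A-λI) row 1 is [-6, 6], so an eigenvector is (-1, -1).
For λ=-1: (A-λI) row 1 is [0, 6], so an eigenvector is (1, 0).
General solution: c_1e^(5t)(-1,-1) + c_2e^(-t)(1,0).
Applying x(0)=-2, z(0)=0 gives c_1=0, c_2=-2.

x(t) = -2e^(-t), z(t) = 0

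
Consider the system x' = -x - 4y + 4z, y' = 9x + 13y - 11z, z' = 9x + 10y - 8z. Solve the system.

x(t) = c_1e^(-t) - c_2e^(3t), y(t) = -3c_1e^(-t) + 2c_2e^(3t) + c_3e^(2t), z(t) = -3c_1e^(-t) + c_2e^(3t) + c_3e^(2t)

Coefficient matrix A = [[-1, -4, 4], [9, 13, -11], [9, 10, -8]].
det(A - λI) = 0 gives eigenvalues λ = -1, 3, 2.
For λ=-1: eigenvector (1,-3,-3).
For λ=3: eigenvector (-1,2,1).
For λ=2: eigenvector (0,1,1).
General solution: c_1e^(-t)(1,-3,-3) + c_2e^(3t)(-1,2,1) + c_3e^(2t)(0,1,1).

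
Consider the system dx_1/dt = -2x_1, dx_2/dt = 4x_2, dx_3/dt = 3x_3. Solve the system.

x_1(t) = K_1e^(-2t), x_2(t) = K_2e^(4t), x_3(t) = K_3e^(3t)

Coefficient matrix A = [[-2, 0, 0], [0, 4, 0], [0, 0, 3]].
det(A - λI) = 0 gives eigenvalues λ = -2, 4, 3.
For λ=-2: eigenvector (1,0,0).
For λ=4: eigenvector (0,1,0).
For λ=3: eigenvector (0,0,1).
General solution: K_1e^(-2t)(1,0,0) + K_2e^(4t)(0,1,0) + K_3e^(3t)(0,0,1).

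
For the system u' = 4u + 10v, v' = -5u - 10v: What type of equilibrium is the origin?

A = [[4,10],[-5,-10]]; det(A-λI) = λ^2 + 6λ + 10.
λ = -3 ± i: negative real part.

stable spiral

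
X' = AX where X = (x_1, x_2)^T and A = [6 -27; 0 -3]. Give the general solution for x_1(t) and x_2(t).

Coefficient matrix A = [[6, -27], [0, -3]].
Characteristic polynomial det(A - λI) = λ^2 - 3λ - 18 = 0.
Eigenvalues λ = -3, 6.
For λ=-3: (A-λI) row 1 is [9, -27], so an eigenvector is (-3, -1).
For λ=6: (A-λI) row 1 is [0, -27], so an eigenvector is (-1, 0).
General solution: c_1e^(-3t)(-3,-1) + c_2e^(6t)(-1,0).

x_1(t) = -3c_1e^(-3t) - c_2e^(6t), x_2(t) = -c_1e^(-3t)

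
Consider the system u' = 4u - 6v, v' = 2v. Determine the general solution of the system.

Coefficient matrix A = [[4, -6], [0, 2]].
Characteristic polynomial det(A - λI) = λ^2 - 6λ + 8 = 0.
Eigenvalues λ = 2, 4.
For λ=2: (A-λI) row 1 is [2, -6], so an eigenvector is (-3, -1).
For λ=4: (A-λI) row 1 is [0, -6], so an eigenvector is (-1, 0).
General solution: c_1e^(2t)(-3,-1) + c_2e^(4t)(-1,0).

u(t) = -3c_1e^(2t) - c_2e^(4t), v(t) = -c_1e^(2t)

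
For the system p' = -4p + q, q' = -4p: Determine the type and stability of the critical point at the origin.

stable improper node

A = [[-4,1],[-4,0]]; det(A-λI) = λ^2 + 4λ + 4.
repeated λ = -2 with a single eigenvector.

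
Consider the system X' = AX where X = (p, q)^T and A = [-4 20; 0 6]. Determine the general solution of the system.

p(t) = c_1e^(-4t) + 2c_2e^(6t), q(t) = c_2e^(6t)

Coefficient matrix A = [[-4, 20], [0, 6]].
Characteristic polynomial det(A - λI) = λ^2 - 2λ - 24 = 0.
Eigenvalues λ = -4, 6.
For λ=-4: (A-λI) row 1 is [0, 20], so an eigenvector is (1, 0).
For λ=6: (A-λI) row 1 is [-10, 20], so an eigenvector is (2, 1).
General solution: c_1e^(-4t)(1,0) + c_2e^(6t)(2,1).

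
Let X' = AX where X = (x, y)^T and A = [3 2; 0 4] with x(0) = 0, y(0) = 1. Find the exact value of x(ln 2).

16

A = [[3,2],[0,4]]; eigenvalues λ = 3, 4.
Eigenvectors: (-1,0) for λ=3, (2,1) for λ=4.
From the initial condition, c_1 = 2, c_2 = 1.
x(ln 2) = (2)(2^3)(-1) + (1)(2^4)(2) = 16.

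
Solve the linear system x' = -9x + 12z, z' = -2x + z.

x(t) = 2c_1e^(-3t) + 3c_2e^(-5t), z(t) = c_1e^(-3t) + c_2e^(-5t)

Coefficient matrix A = [[-9, 12], [-2, 1]].
Characteristic polynomial det(A - λI) = λ^2 + 8λ + 15 = 0.
Eigenvalues λ = -3, -5.
For λ=-3: (A-λI) row 1 is [-6, 12], so an eigenvector is (2, 1).
For λ=-5: (A-λI) row 1 is [-4, 12], so an eigenvector is (3, 1).
General solution: c_1e^(-3t)(2,1) + c_2e^(-5t)(3,1).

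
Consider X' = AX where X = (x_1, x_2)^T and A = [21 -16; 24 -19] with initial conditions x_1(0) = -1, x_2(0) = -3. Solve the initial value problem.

x_1(t) = 3e^(5t) - 4e^(-3t), x_2(t) = 3e^(5t) - 6e^(-3t)

Coefficient matrix A = [[21, -16], [24, -19]].
Characteristic polynomial det(A - λI) = λ^2 - 2λ - 15 = 0.
Eigenvalues λ = 5, -3.
For λ=5: (A-λI) row 1 is [16, -16], so an eigenvector is (1, 1).
For λ=-3: (A-λI) row 1 is [24, -16], so an eigenvector is (-2, -3).
General solution: K_1e^(5t)(1,1) + K_2e^(-3t)(-2,-3).
Applying x_1(0)=-1, x_2(0)=-3 gives K_1=3, K_2=2.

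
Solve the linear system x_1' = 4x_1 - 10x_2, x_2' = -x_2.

Coefficient matrix A = [[4, -10], [0, -1]].
Characteristic polynomial det(A - λI) = λ^2 - 3λ - 4 = 0.
Eigenvalues λ = -1, 4.
For λ=-1: (A-λI) row 1 is [5, -10], so an eigenvector is (-2, -1).
For λ=4: (A-λI) row 1 is [0, -10], so an eigenvector is (1, 0).
General solution: C_1e^(-t)(-2,-1) + C_2e^(4t)(1,0).

x_1(t) = -2C_1e^(-t) + C_2e^(4t), x_2(t) = -C_1e^(-t)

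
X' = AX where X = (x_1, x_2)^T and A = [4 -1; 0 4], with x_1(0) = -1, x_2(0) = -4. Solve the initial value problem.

x_1(t) = 4te^(4t) - e^(4t), x_2(t) = -4e^(4t)

Coefficient matrix A = [[4, -1], [0, 4]].
Characteristic polynomial det(A - λI) = λ^2 - 8λ + 16 = 0.
Single eigenvalue λ = 4 with algebraic multiplicity 2.
Eigenvector v = (1,0); generalized eigenvector w with (A-λI)w=v is (2,-1).
General solution: e^(4t)[K_1·v + K_2·(t·v + w)].
Applying x_1(0)=-1, x_2(0)=-4 gives K_1=-9, K_2=4.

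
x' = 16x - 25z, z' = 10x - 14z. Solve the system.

Coefficient matrix A = [[16, -25], [10, -14]].
Characteristic polynomial det(A - λI) = λ^2 - 2λ + 26 = 0.
Eigenvalues λ = 1 ± 5i (complex conjugate pair).
For λ=1+5i: an eigenvector is (-1,-1) - i(2,1) = (-1 - 2i, -1 - i).
A real fundamental pair from Re and Im of e^((1+5i)t)v: X_1 = e^(t)(cos(5t)·(-1,-1) + sin(5t)·(2,1)), X_2 = e^(t)(sin(5t)·(-1,-1) - cos(5t)·(2,1)).
General solution: c_1X_1 + c_2X_2.

x(t) = 2c_1e^(t)sin(5t) - c_1e^(t)cos(5t) - c_2e^(t)sin(5t) - 2c_2e^(t)cos(5t), z(t) = c_1e^(t)sin(5t) - c_1e^(t)cos(5t) - c_2e^(t)sin(5t) - c_2e^(t)cos(5t)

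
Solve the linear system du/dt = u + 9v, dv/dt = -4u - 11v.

u(t) = 3c_1e^(-5t) + 3c_2te^(-5t) - c_2e^(-5t), v(t) = -2c_1e^(-5t) - 2c_2te^(-5t) + c_2e^(-5t)

Coefficient matrix A = [[1, 9], [-4, -11]].
Characteristic polynomial det(A - λI) = λ^2 + 10λ + 25 = 0.
Single eigenvalue λ = -5 with algebraic multiplicity 2.
Eigenvector v = (3,-2); generalized eigenvector w with (A-λI)w=v is (-1,1).
General solution: e^(-5t)[c_1·v + c_2·(t·v + w)].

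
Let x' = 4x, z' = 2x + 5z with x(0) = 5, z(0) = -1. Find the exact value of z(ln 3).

1377

A = [[4,0],[2,5]]; eigenvalues λ = 4, 5.
Eigenvectors: (-1,2) for λ=4, (0,1) for λ=5.
From the initial condition, c_1 = -5, c_2 = 9.
z(ln 3) = (-5)(3^4)(2) + (9)(3^5)(1) = 1377.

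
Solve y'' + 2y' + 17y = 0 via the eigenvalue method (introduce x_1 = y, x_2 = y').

y(t) = C_1e^(-t)cos(4t) + C_2e^(-t)sin(4t)

Let x_1 = y, x_2 = y'. Then x_1' = x_2 and x_2' = -17x_1 - 2x_2.
A = [[0,1],[-17,-2]]; det(A-λI) = λ^2 + 2λ + 17.
Eigenvalues λ = -1 ± 4i.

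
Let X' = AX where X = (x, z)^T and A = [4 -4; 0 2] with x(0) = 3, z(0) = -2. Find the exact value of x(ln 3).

531

A = [[4,-4],[0,2]]; eigenvalues λ = 4, 2.
Eigenvectors: (-1,0) for λ=4, (2,1) for λ=2.
From the initial condition, c_1 = -7, c_2 = -2.
x(ln 3) = (-7)(3^4)(-1) + (-2)(3^2)(2) = 531.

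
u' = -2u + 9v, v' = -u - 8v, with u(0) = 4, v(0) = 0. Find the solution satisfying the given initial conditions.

u(t) = 12te^(-5t) + 4e^(-5t), v(t) = -4te^(-5t)

Coefficient matrix A = [[-2, 9], [-1, -8]].
Characteristic polynomial det(A - λI) = λ^2 + 10λ + 25 = 0.
Single eigenvalue λ = -5 with algebraic multiplicity 2.
Eigenvector v = (-3,1); generalized eigenvector w with (A-λI)w=v is (2,-1).
General solution: e^(-5t)[C_1·v + C_2·(t·v + w)].
Applying u(0)=4, v(0)=0 gives C_1=-4, C_2=-4.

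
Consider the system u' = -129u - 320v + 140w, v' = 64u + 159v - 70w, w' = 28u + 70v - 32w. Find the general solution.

Coefficient matrix A = [[-129, -320, 140], [64, 159, -70], [28, 70, -32]].
det(A - λI) = 0 gives eigenvalues λ = 3, -1, -4.
For λ=3: eigenvector (-10,5,2).
For λ=-1: eigenvector (5,-2,0).
For λ=-4: eigenvector (-4,2,1).
General solution: C_1e^(3t)(-10,5,2) + C_2e^(-t)(5,-2,0) + C_3e^(-4t)(-4,2,1).

u(t) = -10C_1e^(3t) + 5C_2e^(-t) - 4C_3e^(-4t), v(t) = 5C_1e^(3t) - 2C_2e^(-t) + 2C_3e^(-4t), w(t) = 2C_1e^(3t) + C_3e^(-4t)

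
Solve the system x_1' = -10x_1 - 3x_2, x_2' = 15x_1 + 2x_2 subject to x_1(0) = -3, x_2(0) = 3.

Coefficient matrix A = [[-10, -3], [15, 2]].
Characteristic polynomial det(A - λI) = λ^2 + 8λ + 25 = 0.
Eigenvalues λ = -4 ± 3i (complex conjugate pair).
For λ=-4+3i: an eigenvector is (0,-1) - i(1,-2) = (0 - i, -1 + 2i).
A real fundamental pair from Re and Im of e^((-4+3i)t)v: X_1 = e^(-4t)(cos(3t)·(0,-1) + sin(3t)·(1,-2)), X_2 = e^(-4t)(sin(3t)·(0,-1) - cos(3t)·(1,-2)).
General solution: C_1X_1 + C_2X_2.
Applying x_1(0)=-3, x_2(0)=3 gives C_1=3, C_2=3.

x_1(t) = 3e^(-4t)sin(3t) - 3e^(-4t)cos(3t), x_2(t) = -9e^(-4t)sin(3t) + 3e^(-4t)cos(3t)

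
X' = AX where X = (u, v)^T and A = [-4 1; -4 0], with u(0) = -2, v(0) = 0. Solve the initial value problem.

u(t) = 4te^(-2t) - 2e^(-2t), v(t) = 8te^(-2t)

Coefficient matrix A = [[-4, 1], [-4, 0]].
Characteristic polynomial det(A - λI) = λ^2 + 4λ + 4 = 0.
Single eigenvalue λ = -2 with algebraic multiplicity 2.
Eigenvector v = (-1,-2); generalized eigenvector w with (A-λI)w=v is (1,1).
General solution: e^(-2t)[K_1·v + K_2·(t·v + w)].
Applying u(0)=-2, v(0)=0 gives K_1=-2, K_2=-4.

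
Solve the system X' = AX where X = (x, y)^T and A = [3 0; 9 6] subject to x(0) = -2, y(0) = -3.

x(t) = -2e^(3t), y(t) = -9e^(6t) + 6e^(3t)

Coefficient matrix A = [[3, 0], [9, 6]].
Characteristic polynomial det(A - λI) = λ^2 - 9λ + 18 = 0.
Eigenvalues λ = 6, 3.
For λ=6: (A-λI) row 1 is [-3, 0], so an eigenvector is (0, 1).
For λ=3: (A-λI) row 2 is [9, 3], so an eigenvector is (1, -3).
General solution: K_1e^(6t)(0,1) + K_2e^(3t)(1,-3).
Applying x(0)=-2, y(0)=-3 gives K_1=-9, K_2=-2.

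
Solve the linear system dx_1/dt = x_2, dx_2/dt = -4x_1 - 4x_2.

Coefficient matrix A = [[0, 1], [-4, -4]].
Characteristic polynomial det(A - λI) = λ^2 + 4λ + 4 = 0.
Single eigenvalue λ = -2 with algebraic multiplicity 2.
Eigenvector v = (-1,2); generalized eigenvector w with (A-λI)w=v is (0,-1).
General solution: e^(-2t)[C_1·v + C_2·(t·v + w)].

x_1(t) = -C_1e^(-2t) - C_2te^(-2t), x_2(t) = 2C_1e^(-2t) + 2C_2te^(-2t) - C_2e^(-2t)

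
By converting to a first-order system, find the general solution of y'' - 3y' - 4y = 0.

Let x_1 = y, x_2 = y'. Then x_1' = x_2 and x_2' = 4x_1 + 3x_2.
A = [[0,1],[4,3]]; det(A-λI) = λ^2 - 3λ - 4.
Eigenvalues λ = 4, -1 with eigenvectors (1,4), (1,-1).

y(t) = K_1e^(4t) + K_2e^(-t)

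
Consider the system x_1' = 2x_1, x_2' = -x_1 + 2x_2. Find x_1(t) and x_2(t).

Coefficient matrix A = [[2, 0], [-1, 2]].
Characteristic polynomial det(A - λI) = λ^2 - 4λ + 4 = 0.
Single eigenvalue λ = 2 with algebraic multiplicity 2.
Eigenvector v = (0,-1); generalized eigenvector w with (A-λI)w=v is (1,0).
General solution: e^(2t)[C_1·v + C_2·(t·v + w)].

x_1(t) = C_2e^(2t), x_2(t) = -C_1e^(2t) - C_2te^(2t)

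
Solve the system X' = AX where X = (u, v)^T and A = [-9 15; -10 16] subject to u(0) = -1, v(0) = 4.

u(t) = 14e^(6t) - 15e^(t), v(t) = 14e^(6t) - 10e^(t)

Coefficient matrix A = [[-9, 15], [-10, 16]].
Characteristic polynomial det(A - λI) = λ^2 - 7λ + 6 = 0.
Eigenvalues λ = 6, 1.
For λ=6: (A-λI) row 1 is [-15, 15], so an eigenvector is (-1, -1).
For λ=1: (A-λI) row 1 is [-10, 15], so an eigenvector is (-3, -2).
General solution: K_1e^(6t)(-1,-1) + K_2e^(t)(-3,-2).
Applying u(0)=-1, v(0)=4 gives K_1=-14, K_2=5.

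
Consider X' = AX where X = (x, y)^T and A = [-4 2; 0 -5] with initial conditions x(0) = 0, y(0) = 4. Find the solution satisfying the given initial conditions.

Coefficient matrix A = [[-4, 2], [0, -5]].
Characteristic polynomial det(A - λI) = λ^2 + 9λ + 20 = 0.
Eigenvalues λ = -4, -5.
For λ=-4: (A-λI) row 1 is [0, 2], so an eigenvector is (1, 0).
For λ=-5: (A-λI) row 1 is [1, 2], so an eigenvector is (2, -1).
General solution: c_1e^(-4t)(1,0) + c_2e^(-5t)(2,-1).
Applying x(0)=0, y(0)=4 gives c_1=8, c_2=-4.

x(t) = 8e^(-4t) - 8e^(-5t), y(t) = 4e^(-5t)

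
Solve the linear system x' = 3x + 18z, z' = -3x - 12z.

x(t) = -2K_1e^(-6t) + 3K_2e^(-3t), z(t) = K_1e^(-6t) - K_2e^(-3t)

Coefficient matrix A = [[3, 18], [-3, -12]].
Characteristic polynomial det(A - λI) = λ^2 + 9λ + 18 = 0.
Eigenvalues λ = -6, -3.
For λ=-6: (A-λI) row 1 is [9, 18], so an eigenvector is (-2, 1).
For λ=-3: (A-λI) row 1 is [6, 18], so an eigenvector is (3, -1).
General solution: K_1e^(-6t)(-2,1) + K_2e^(-3t)(3,-1).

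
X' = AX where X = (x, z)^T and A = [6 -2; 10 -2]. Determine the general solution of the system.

x(t) = c_1e^(2t)cos(2t) + c_2e^(2t)sin(2t), z(t) = c_1e^(2t)sin(2t) + 2c_1e^(2t)cos(2t) + 2c_2e^(2t)sin(2t) - c_2e^(2t)cos(2t)

Coefficient matrix A = [[6, -2], [10, -2]].
Characteristic polynomial det(A - λI) = λ^2 - 4λ + 8 = 0.
Eigenvalues λ = 2 ± 2i (complex conjugate pair).
For λ=2+2i: an eigenvector is (1,2) - i(0,1) = (1, 2 - i).
A real fundamental pair from Re and Im of e^((2+2i)t)v: X_1 = e^(2t)(cos(2t)·(1,2) + sin(2t)·(0,1)), X_2 = e^(2t)(sin(2t)·(1,2) - cos(2t)·(0,1)).
General solution: c_1X_1 + c_2X_2.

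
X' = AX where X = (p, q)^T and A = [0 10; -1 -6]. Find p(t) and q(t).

p(t) = 3K_1e^(-3t)sin(t) + K_1e^(-3t)cos(t) + K_2e^(-3t)sin(t) - 3K_2e^(-3t)cos(t), q(t) = -K_1e^(-3t)sin(t) + K_2e^(-3t)cos(t)

Coefficient matrix A = [[0, 10], [-1, -6]].
Characteristic polynomial det(A - λI) = λ^2 + 6λ + 10 = 0.
Eigenvalues λ = -3 ± i (complex conjugate pair).
For λ=-3+i: an eigenvector is (1,0) - i(3,-1) = (1 - 3i, 0 + i).
A real fundamental pair from Re and Im of e^((-3+i)t)v: X_1 = e^(-3t)(cos(t)·(1,0) + sin(t)·(3,-1)), X_2 = e^(-3t)(sin(t)·(1,0) - cos(t)·(3,-1)).
General solution: K_1X_1 + K_2X_2.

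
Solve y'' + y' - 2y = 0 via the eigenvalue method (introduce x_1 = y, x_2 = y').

y(t) = K_1e^(-2t) + K_2e^(t)

Let x_1 = y, x_2 = y'. Then x_1' = x_2 and x_2' = 2x_1 - x_2.
A = [[0,1],[2,-1]]; det(A-λI) = λ^2 + λ - 2.
Eigenvalues λ = -2, 1 with eigenvectors (1,-2), (1,1).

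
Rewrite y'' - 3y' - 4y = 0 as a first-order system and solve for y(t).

y(t) = c_1e^(-t) + c_2e^(4t)

Let x_1 = y, x_2 = y'. Then x_1' = x_2 and x_2' = 4x_1 + 3x_2.
A = [[0,1],[4,3]]; det(A-λI) = λ^2 - 3λ - 4.
Eigenvalues λ = -1, 4 with eigenvectors (1,-1), (1,4).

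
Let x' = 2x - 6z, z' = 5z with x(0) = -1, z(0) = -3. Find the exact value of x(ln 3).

1395

A = [[2,-6],[0,5]]; eigenvalues λ = 2, 5.
Eigenvectors: (1,0) for λ=2, (2,-1) for λ=5.
From the initial condition, c_1 = -7, c_2 = 3.
x(ln 3) = (-7)(3^2)(1) + (3)(3^5)(2) = 1395.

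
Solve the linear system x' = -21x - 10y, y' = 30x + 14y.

Coefficient matrix A = [[-21, -10], [30, 14]].
Characteristic polynomial det(A - λI) = λ^2 + 7λ + 6 = 0.
Eigenvalues λ = -1, -6.
For λ=-1: (A-λI) row 1 is [-20, -10], so an eigenvector is (1, -2).
For λ=-6: (A-λI) row 1 is [-15, -10], so an eigenvector is (2, -3).
General solution: C_1e^(-t)(1,-2) + C_2e^(-6t)(2,-3).

x(t) = C_1e^(-t) + 2C_2e^(-6t), y(t) = -2C_1e^(-t) - 3C_2e^(-6t)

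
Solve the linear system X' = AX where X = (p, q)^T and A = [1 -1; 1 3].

Coefficient matrix A = [[1, -1], [1, 3]].
Characteristic polynomial det(A - λI) = λ^2 - 4λ + 4 = 0.
Single eigenvalue λ = 2 with algebraic multiplicity 2.
Eigenvector v = (1,-1); generalized eigenvector w with (A-λI)w=v is (1,-2).
General solution: e^(2t)[C_1·v + C_2·(t·v + w)].

p(t) = C_1e^(2t) + C_2te^(2t) + C_2e^(2t), q(t) = -C_1e^(2t) - C_2te^(2t) - 2C_2e^(2t)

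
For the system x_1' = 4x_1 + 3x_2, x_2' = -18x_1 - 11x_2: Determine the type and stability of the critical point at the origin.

A = [[4,3],[-18,-11]]; det(A-λI) = λ^2 + 7λ + 10.
λ = -2, -5: both negative.

stable node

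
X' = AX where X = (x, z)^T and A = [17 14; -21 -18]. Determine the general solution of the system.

Coefficient matrix A = [[17, 14], [-21, -18]].
Characteristic polynomial det(A - λI) = λ^2 + λ - 12 = 0.
Eigenvalues λ = -4, 3.
For λ=-4: (A-λI) row 1 is [21, 14], so an eigenvector is (2, -3).
For λ=3: (A-λI) row 1 is [14, 14], so an eigenvector is (-1, 1).
General solution: K_1e^(-4t)(2,-3) + K_2e^(3t)(-1,1).

x(t) = 2K_1e^(-4t) - K_2e^(3t), z(t) = -3K_1e^(-4t) + K_2e^(3t)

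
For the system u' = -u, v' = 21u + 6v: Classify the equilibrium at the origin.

saddle

A = [[-1,0],[21,6]]; det(A-λI) = λ^2 - 5λ - 6.
λ = -1, 6: opposite signs.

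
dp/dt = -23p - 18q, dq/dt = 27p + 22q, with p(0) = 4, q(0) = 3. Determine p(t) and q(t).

Coefficient matrix A = [[-23, -18], [27, 22]].
Characteristic polynomial det(A - λI) = λ^2 + λ - 20 = 0.
Eigenvalues λ = 4, -5.
For λ=4: (A-λI) row 1 is [-27, -18], so an eigenvector is (2, -3).
For λ=-5: (A-λI) row 1 is [-18, -18], so an eigenvector is (1, -1).
General solution: c_1e^(4t)(2,-3) + c_2e^(-5t)(1,-1).
Applying p(0)=4, q(0)=3 gives c_1=-7, c_2=18.

p(t) = -14e^(4t) + 18e^(-5t), q(t) = 21e^(4t) - 18e^(-5t)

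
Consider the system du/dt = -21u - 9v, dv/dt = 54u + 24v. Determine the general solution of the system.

Coefficient matrix A = [[-21, -9], [54, 24]].
Characteristic polynomial det(A - λI) = λ^2 - 3λ - 18 = 0.
Eigenvalues λ = 6, -3.
For λ=6: (A-λI) row 1 is [-27, -9], so an eigenvector is (-1, 3).
For λ=-3: (A-λI) row 1 is [-18, -9], so an eigenvector is (1, -2).
General solution: C_1e^(6t)(-1,3) + C_2e^(-3t)(1,-2).

u(t) = -C_1e^(6t) + C_2e^(-3t), v(t) = 3C_1e^(6t) - 2C_2e^(-3t)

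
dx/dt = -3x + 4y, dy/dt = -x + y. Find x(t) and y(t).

Coefficient matrix A = [[-3, 4], [-1, 1]].
Characteristic polynomial det(A - λI) = λ^2 + 2λ + 1 = 0.
Single eigenvalue λ = -1 with algebraic multiplicity 2.
Eigenvector v = (-2,-1); generalized eigenvector w with (A-λI)w=v is (1,0).
General solution: e^(-t)[c_1·v + c_2·(t·v + w)].

x(t) = -2c_1e^(-t) - 2c_2te^(-t) + c_2e^(-t), y(t) = -c_1e^(-t) - c_2te^(-t)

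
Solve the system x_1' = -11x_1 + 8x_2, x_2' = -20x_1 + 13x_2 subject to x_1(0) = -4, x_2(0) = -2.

Coefficient matrix A = [[-11, 8], [-20, 13]].
Characteristic polynomial det(A - λI) = λ^2 - 2λ + 17 = 0.
Eigenvalues λ = 1 ± 4i (complex conjugate pair).
For λ=1+4i: an eigenvector is (1,1) - i(-1,-2) = (1 + i, 1 + 2i).
A real fundamental pair from Re and Im of e^((1+4i)t)v: X_1 = e^(t)(cos(4t)·(1,1) + sin(4t)·(-1,-2)), X_2 = e^(t)(sin(4t)·(1,1) - cos(4t)·(-1,-2)).
General solution: K_1X_1 + K_2X_2.
Applying x_1(0)=-4, x_2(0)=-2 gives K_1=-6, K_2=2.

x_1(t) = 8e^(t)sin(4t) - 4e^(t)cos(4t), x_2(t) = 14e^(t)sin(4t) - 2e^(t)cos(4t)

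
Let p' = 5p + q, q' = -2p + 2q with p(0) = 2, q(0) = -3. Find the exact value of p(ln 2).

A = [[5,1],[-2,2]]; eigenvalues λ = 4, 3.
Eigenvectors: (1,-1) for λ=4, (-1,2) for λ=3.
From the initial condition, c_1 = 1, c_2 = -1.
p(ln 2) = (1)(2^4)(1) + (-1)(2^3)(-1) = 24.

24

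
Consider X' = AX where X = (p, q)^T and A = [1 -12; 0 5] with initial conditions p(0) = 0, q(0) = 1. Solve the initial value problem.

p(t) = -3e^(5t) + 3e^(t), q(t) = e^(5t)

Coefficient matrix A = [[1, -12], [0, 5]].
Characteristic polynomial det(A - λI) = λ^2 - 6λ + 5 = 0.
Eigenvalues λ = 1, 5.
For λ=1: (A-λI) row 1 is [0, -12], so an eigenvector is (1, 0).
For λ=5: (A-λI) row 1 is [-4, -12], so an eigenvector is (-3, 1).
General solution: K_1e^(t)(1,0) + K_2e^(5t)(-3,1).
Applying p(0)=0, q(0)=1 gives K_1=3, K_2=1.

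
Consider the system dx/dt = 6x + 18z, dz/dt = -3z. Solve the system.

Coefficient matrix A = [[6, 18], [0, -3]].
Characteristic polynomial det(A - λI) = λ^2 - 3λ - 18 = 0.
Eigenvalues λ = -3, 6.
For λ=-3: (A-λI) row 1 is [9, 18], so an eigenvector is (2, -1).
For λ=6: (A-λI) row 1 is [0, 18], so an eigenvector is (-1, 0).
General solution: K_1e^(-3t)(2,-1) + K_2e^(6t)(-1,0).

x(t) = 2K_1e^(-3t) - K_2e^(6t), z(t) = -K_1e^(-3t)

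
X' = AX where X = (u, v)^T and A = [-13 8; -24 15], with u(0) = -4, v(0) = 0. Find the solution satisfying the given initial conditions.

Coefficient matrix A = [[-13, 8], [-24, 15]].
Characteristic polynomial det(A - λI) = λ^2 - 2λ - 3 = 0.
Eigenvalues λ = 3, -1.
For λ=3: (A-λI) row 1 is [-16, 8], so an eigenvector is (1, 2).
For λ=-1: (A-λI) row 1 is [-12, 8], so an eigenvector is (-2, -3).
General solution: c_1e^(3t)(1,2) + c_2e^(-t)(-2,-3).
Applying u(0)=-4, v(0)=0 gives c_1=12, c_2=8.

u(t) = 12e^(3t) - 16e^(-t), v(t) = 24e^(3t) - 24e^(-t)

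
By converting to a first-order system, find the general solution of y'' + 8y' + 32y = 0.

Let x_1 = y, x_2 = y'. Then x_1' = x_2 and x_2' = -32x_1 - 8x_2.
A = [[0,1],[-32,-8]]; det(A-λI) = λ^2 + 8λ + 32.
Eigenvalues λ = -4 ± 4i.

y(t) = K_1e^(-4t)cos(4t) + K_2e^(-4t)sin(4t)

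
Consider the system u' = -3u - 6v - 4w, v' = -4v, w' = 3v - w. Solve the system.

Coefficient matrix A = [[-3, -6, -4], [0, -4, 0], [0, 3, -1]].
det(A - λI) = 0 gives eigenvalues λ = -3, -4, -1.
For λ=-3: eigenvector (1,0,0).
For λ=-4: eigenvector (2,1,-1).
For λ=-1: eigenvector (-2,0,1).
General solution: c_1e^(-3t)(1,0,0) + c_2e^(-4t)(2,1,-1) + c_3e^(-t)(-2,0,1).

u(t) = c_1e^(-3t) + 2c_2e^(-4t) - 2c_3e^(-t), v(t) = c_2e^(-4t), w(t) = -c_2e^(-4t) + c_3e^(-t)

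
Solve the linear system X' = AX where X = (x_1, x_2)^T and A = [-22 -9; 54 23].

x_1(t) = C_1e^(-4t) - C_2e^(5t), x_2(t) = -2C_1e^(-4t) + 3C_2e^(5t)

Coefficient matrix A = [[-22, -9], [54, 23]].
Characteristic polynomial det(A - λI) = λ^2 - λ - 20 = 0.
Eigenvalues λ = -4, 5.
For λ=-4: (A-λI) row 1 is [-18, -9], so an eigenvector is (1, -2).
For λ=5: (A-λI) row 1 is [-27, -9], so an eigenvector is (-1, 3).
General solution: C_1e^(-4t)(1,-2) + C_2e^(5t)(-1,3).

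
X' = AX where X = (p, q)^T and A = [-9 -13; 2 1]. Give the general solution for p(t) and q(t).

p(t) = -3C_1e^(-4t)sin(t) - 2C_1e^(-4t)cos(t) - 2C_2e^(-4t)sin(t) + 3C_2e^(-4t)cos(t), q(t) = C_1e^(-4t)sin(t) + C_1e^(-4t)cos(t) + C_2e^(-4t)sin(t) - C_2e^(-4t)cos(t)

Coefficient matrix A = [[-9, -13], [2, 1]].
Characteristic polynomial det(A - λI) = λ^2 + 8λ + 17 = 0.
Eigenvalues λ = -4 ± i (complex conjugate pair).
For λ=-4+i: an eigenvector is (-2,1) - i(-3,1) = (-2 + 3i, 1 - i).
A real fundamental pair from Re and Im of e^((-4+i)t)v: X_1 = e^(-4t)(cos(t)·(-2,1) + sin(t)·(-3,1)), X_2 = e^(-4t)(sin(t)·(-2,1) - cos(t)·(-3,1)).
General solution: C_1X_1 + C_2X_2.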